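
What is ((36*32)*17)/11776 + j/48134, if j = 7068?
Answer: 4007379/2214164 ≈ 1.8099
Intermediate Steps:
((36*32)*17)/11776 + j/48134 = ((36*32)*17)/11776 + 7068/48134 = (1152*17)*(1/11776) + 7068*(1/48134) = 19584*(1/11776) + 3534/24067 = 153/92 + 3534/24067 = 4007379/2214164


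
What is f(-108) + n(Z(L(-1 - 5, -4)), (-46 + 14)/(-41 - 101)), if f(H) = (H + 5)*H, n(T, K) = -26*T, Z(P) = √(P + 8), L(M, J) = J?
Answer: 11072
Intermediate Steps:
Z(P) = √(8 + P)
f(H) = H*(5 + H) (f(H) = (5 + H)*H = H*(5 + H))
f(-108) + n(Z(L(-1 - 5, -4)), (-46 + 14)/(-41 - 101)) = -108*(5 - 108) - 26*√(8 - 4) = -108*(-103) - 26*√4 = 11124 - 26*2 = 11124 - 52 = 11072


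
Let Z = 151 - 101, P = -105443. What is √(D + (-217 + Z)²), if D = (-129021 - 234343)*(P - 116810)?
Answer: √80758766981 ≈ 2.8418e+5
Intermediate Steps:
Z = 50
D = 80758739092 (D = (-129021 - 234343)*(-105443 - 116810) = -363364*(-222253) = 80758739092)
√(D + (-217 + Z)²) = √(80758739092 + (-217 + 50)²) = √(80758739092 + (-167)²) = √(80758739092 + 27889) = √80758766981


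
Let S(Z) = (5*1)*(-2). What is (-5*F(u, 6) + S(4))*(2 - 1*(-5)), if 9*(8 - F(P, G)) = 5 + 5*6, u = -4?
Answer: -1925/9 ≈ -213.89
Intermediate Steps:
S(Z) = -10 (S(Z) = 5*(-2) = -10)
F(P, G) = 37/9 (F(P, G) = 8 - (5 + 5*6)/9 = 8 - (5 + 30)/9 = 8 - ⅑*35 = 8 - 35/9 = 37/9)
(-5*F(u, 6) + S(4))*(2 - 1*(-5)) = (-5*37/9 - 10)*(2 - 1*(-5)) = (-185/9 - 10)*(2 + 5) = -275/9*7 = -1925/9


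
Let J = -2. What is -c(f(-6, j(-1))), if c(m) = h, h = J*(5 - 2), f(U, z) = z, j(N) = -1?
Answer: 6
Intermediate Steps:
h = -6 (h = -2*(5 - 2) = -2*3 = -6)
c(m) = -6
-c(f(-6, j(-1))) = -1*(-6) = 6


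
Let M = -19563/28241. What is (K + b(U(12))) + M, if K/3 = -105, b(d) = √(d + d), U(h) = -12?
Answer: -8915478/28241 + 2*I*√6 ≈ -315.69 + 4.899*I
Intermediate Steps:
b(d) = √2*√d (b(d) = √(2*d) = √2*√d)
M = -19563/28241 (M = -19563*1/28241 = -19563/28241 ≈ -0.69272)
K = -315 (K = 3*(-105) = -315)
(K + b(U(12))) + M = (-315 + √2*√(-12)) - 19563/28241 = (-315 + √2*(2*I*√3)) - 19563/28241 = (-315 + 2*I*√6) - 19563/28241 = -8915478/28241 + 2*I*√6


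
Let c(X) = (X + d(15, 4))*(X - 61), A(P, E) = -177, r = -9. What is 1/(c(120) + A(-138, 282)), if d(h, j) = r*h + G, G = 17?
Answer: -1/59 ≈ -0.016949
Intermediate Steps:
d(h, j) = 17 - 9*h (d(h, j) = -9*h + 17 = 17 - 9*h)
c(X) = (-118 + X)*(-61 + X) (c(X) = (X + (17 - 9*15))*(X - 61) = (X + (17 - 135))*(-61 + X) = (X - 118)*(-61 + X) = (-118 + X)*(-61 + X))
1/(c(120) + A(-138, 282)) = 1/((7198 + 120² - 179*120) - 177) = 1/((7198 + 14400 - 21480) - 177) = 1/(118 - 177) = 1/(-59) = -1/59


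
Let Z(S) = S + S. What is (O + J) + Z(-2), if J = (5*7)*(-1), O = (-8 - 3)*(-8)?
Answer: 49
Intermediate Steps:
Z(S) = 2*S
O = 88 (O = -11*(-8) = 88)
J = -35 (J = 35*(-1) = -35)
(O + J) + Z(-2) = (88 - 35) + 2*(-2) = 53 - 4 = 49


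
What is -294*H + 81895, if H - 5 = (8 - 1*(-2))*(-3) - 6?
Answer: 91009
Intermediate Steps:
H = -31 (H = 5 + ((8 - 1*(-2))*(-3) - 6) = 5 + ((8 + 2)*(-3) - 6) = 5 + (10*(-3) - 6) = 5 + (-30 - 6) = 5 - 36 = -31)
-294*H + 81895 = -294*(-31) + 81895 = 9114 + 81895 = 91009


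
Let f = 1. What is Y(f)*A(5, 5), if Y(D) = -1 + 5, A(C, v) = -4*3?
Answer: -48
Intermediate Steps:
A(C, v) = -12
Y(D) = 4
Y(f)*A(5, 5) = 4*(-12) = -48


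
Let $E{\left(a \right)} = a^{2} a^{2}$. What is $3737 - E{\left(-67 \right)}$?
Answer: $-20147384$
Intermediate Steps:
$E{\left(a \right)} = a^{4}$
$3737 - E{\left(-67 \right)} = 3737 - \left(-67\right)^{4} = 3737 - 20151121 = -20147384$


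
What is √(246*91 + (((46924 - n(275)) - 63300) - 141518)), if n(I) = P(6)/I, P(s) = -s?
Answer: I*√409911634/55 ≈ 368.11*I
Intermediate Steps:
n(I) = -6/I (n(I) = (-1*6)/I = -6/I)
√(246*91 + (((46924 - n(275)) - 63300) - 141518)) = √(246*91 + (((46924 - (-6)/275) - 63300) - 141518)) = √(22386 + (((46924 - (-6)/275) - 63300) - 141518)) = √(22386 + (((46924 - 1*(-6/275)) - 63300) - 141518)) = √(22386 + (((46924 + 6/275) - 63300) - 141518)) = √(22386 + ((12904106/275 - 63300) - 141518)) = √(22386 + (-4503394/275 - 141518)) = √(22386 - 43420844/275) = √(-37264694/275) = I*√409911634/55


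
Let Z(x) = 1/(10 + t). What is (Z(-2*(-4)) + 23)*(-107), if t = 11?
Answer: -51788/21 ≈ -2466.1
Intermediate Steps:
Z(x) = 1/21 (Z(x) = 1/(10 + 11) = 1/21)
(Z(-2*(-4)) + 23)*(-107) = (1/21 + 23)*(-107) = (484/21)*(-107) = -51788/21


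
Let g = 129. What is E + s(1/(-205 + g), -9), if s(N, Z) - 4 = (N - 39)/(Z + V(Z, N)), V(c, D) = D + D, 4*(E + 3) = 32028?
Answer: 5496453/686 ≈ 8012.3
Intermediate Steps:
E = 8004 (E = -3 + (¼)*32028 = -3 + 8007 = 8004)
V(c, D) = 2*D
s(N, Z) = 4 + (-39 + N)/(Z + 2*N) (s(N, Z) = 4 + (N - 39)/(Z + 2*N) = 4 + (-39 + N)/(Z + 2*N))
E + s(1/(-205 + g), -9) = 8004 + (-39 + 4*(-9) + 9/(-205 + 129))/(-9 + 2/(-205 + 129)) = 8004 + (-39 - 36 + 9/(-76))/(-9 + 2/(-76)) = 8004 + (-39 - 36 + 9*(-1/76))/(-9 + 2*(-1/76)) = 8004 + (-39 - 36 - 9/76)/(-9 - 1/38) = 8004 - 5709/76/(-343/38) = 8004 - 38/343*(-5709/76) = 8004 + 5709/686 = 5496453/686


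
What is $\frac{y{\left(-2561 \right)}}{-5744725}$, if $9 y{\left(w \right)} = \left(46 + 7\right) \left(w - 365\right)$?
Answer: $\frac{22154}{7386075} \approx 0.0029994$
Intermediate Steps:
$y{\left(w \right)} = - \frac{19345}{9} + \frac{53 w}{9}$ ($y{\left(w \right)} = \frac{\left(46 + 7\right) \left(w - 365\right)}{9} = \frac{53 \left(-365 + w\right)}{9} = \frac{-19345 + 53 w}{9} = - \frac{19345}{9} + \frac{53 w}{9}$)
$\frac{y{\left(-2561 \right)}}{-5744725} = \frac{- \frac{19345}{9} + \frac{53}{9} \left(-2561\right)}{-5744725} = \left(- \frac{19345}{9} - \frac{135733}{9}\right) \left(- \frac{1}{5744725}\right) = \left(- \frac{155078}{9}\right) \left(- \frac{1}{5744725}\right) = \frac{22154}{7386075}$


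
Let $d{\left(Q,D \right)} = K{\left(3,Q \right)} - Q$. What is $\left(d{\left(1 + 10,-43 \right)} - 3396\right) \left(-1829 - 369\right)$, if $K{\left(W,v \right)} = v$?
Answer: $7464408$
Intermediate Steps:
$d{\left(Q,D \right)} = 0$ ($d{\left(Q,D \right)} = Q - Q = 0$)
$\left(d{\left(1 + 10,-43 \right)} - 3396\right) \left(-1829 - 369\right) = \left(0 - 3396\right) \left(-1829 - 369\right) = \left(-3396\right) \left(-2198\right) = 7464408$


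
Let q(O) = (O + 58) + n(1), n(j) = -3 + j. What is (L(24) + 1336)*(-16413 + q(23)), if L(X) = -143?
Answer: -19486462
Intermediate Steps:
q(O) = 56 + O (q(O) = (O + 58) + (-3 + 1) = (58 + O) - 2 = 56 + O)
(L(24) + 1336)*(-16413 + q(23)) = (-143 + 1336)*(-16413 + (56 + 23)) = 1193*(-16413 + 79) = 1193*(-16334) = -19486462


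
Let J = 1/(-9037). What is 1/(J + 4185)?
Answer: 9037/37819844 ≈ 0.00023895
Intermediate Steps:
J = -1/9037 ≈ -0.00011066
1/(J + 4185) = 1/(-1/9037 + 4185) = 1/(37819844/9037) = 9037/37819844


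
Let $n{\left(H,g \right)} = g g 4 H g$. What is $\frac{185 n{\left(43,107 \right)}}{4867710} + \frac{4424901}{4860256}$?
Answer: $\frac{18947853798072127}{2365831673376} \approx 8009.0$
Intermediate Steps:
$n{\left(H,g \right)} = 4 H g^{3}$ ($n{\left(H,g \right)} = g^{2} \cdot 4 H g = 4 g^{2} H g = 4 H g^{2} g = 4 H g^{3}$)
$\frac{185 n{\left(43,107 \right)}}{4867710} + \frac{4424901}{4860256} = \frac{185 \cdot 4 \cdot 43 \cdot 107^{3}}{4867710} + \frac{4424901}{4860256} = 185 \cdot 4 \cdot 43 \cdot 1225043 \cdot \frac{1}{4867710} + 4424901 \cdot \frac{1}{4860256} = 185 \cdot 210707396 \cdot \frac{1}{4867710} + \frac{4424901}{4860256} = 38980868260 \cdot \frac{1}{4867710} + \frac{4424901}{4860256} = \frac{3898086826}{486771} + \frac{4424901}{4860256} = \frac{18947853798072127}{2365831673376}$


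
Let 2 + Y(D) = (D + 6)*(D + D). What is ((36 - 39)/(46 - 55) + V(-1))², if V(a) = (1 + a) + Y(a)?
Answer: 1225/9 ≈ 136.11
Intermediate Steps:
Y(D) = -2 + 2*D*(6 + D) (Y(D) = -2 + (D + 6)*(D + D) = -2 + (6 + D)*(2*D) = -2 + 2*D*(6 + D))
V(a) = -1 + 2*a² + 13*a (V(a) = (1 + a) + (-2 + 2*a² + 12*a) = -1 + 2*a² + 13*a)
((36 - 39)/(46 - 55) + V(-1))² = ((36 - 39)/(46 - 55) + (-1 + 2*(-1)² + 13*(-1)))² = (-3/(-9) + (-1 + 2*1 - 13))² = (-3*(-⅑) + (-1 + 2 - 13))² = (⅓ - 12)² = (-35/3)² = 1225/9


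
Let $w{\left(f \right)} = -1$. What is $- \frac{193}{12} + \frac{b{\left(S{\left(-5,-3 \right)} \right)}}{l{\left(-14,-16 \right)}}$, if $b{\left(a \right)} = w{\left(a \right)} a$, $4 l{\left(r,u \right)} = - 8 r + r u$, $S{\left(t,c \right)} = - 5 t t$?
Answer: $- \frac{613}{42} \approx -14.595$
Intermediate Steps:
$S{\left(t,c \right)} = - 5 t^{2}$
$l{\left(r,u \right)} = - 2 r + \frac{r u}{4}$ ($l{\left(r,u \right)} = \frac{- 8 r + r u}{4} = - 2 r + \frac{r u}{4}$)
$b{\left(a \right)} = - a$
$- \frac{193}{12} + \frac{b{\left(S{\left(-5,-3 \right)} \right)}}{l{\left(-14,-16 \right)}} = - \frac{193}{12} + \frac{\left(-1\right) \left(- 5 \left(-5\right)^{2}\right)}{\frac{1}{4} \left(-14\right) \left(-8 - 16\right)} = \left(-193\right) \frac{1}{12} + \frac{\left(-1\right) \left(\left(-5\right) 25\right)}{\frac{1}{4} \left(-14\right) \left(-24\right)} = - \frac{193}{12} + \frac{\left(-1\right) \left(-125\right)}{84} = - \frac{193}{12} + 125 \cdot \frac{1}{84} = - \frac{193}{12} + \frac{125}{84} = - \frac{613}{42}$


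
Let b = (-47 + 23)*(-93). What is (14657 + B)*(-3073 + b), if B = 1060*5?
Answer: -16783837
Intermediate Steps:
B = 5300
b = 2232 (b = -24*(-93) = 2232)
(14657 + B)*(-3073 + b) = (14657 + 5300)*(-3073 + 2232) = 19957*(-841) = -16783837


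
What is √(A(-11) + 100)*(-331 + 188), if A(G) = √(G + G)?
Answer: -143*√(100 + I*√22) ≈ -1430.4 - 33.527*I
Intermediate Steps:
A(G) = √2*√G (A(G) = √(2*G) = √2*√G)
√(A(-11) + 100)*(-331 + 188) = √(√2*√(-11) + 100)*(-331 + 188) = √(√2*(I*√11) + 100)*(-143) = √(I*√22 + 100)*(-143) = √(100 + I*√22)*(-143) = -143*√(100 + I*√22)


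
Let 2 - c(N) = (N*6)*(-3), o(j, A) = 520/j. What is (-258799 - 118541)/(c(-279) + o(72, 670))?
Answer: 679212/9023 ≈ 75.276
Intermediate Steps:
c(N) = 2 + 18*N (c(N) = 2 - N*6*(-3) = 2 - 6*N*(-3) = 2 - (-18)*N = 2 + 18*N)
(-258799 - 118541)/(c(-279) + o(72, 670)) = (-258799 - 118541)/((2 + 18*(-279)) + 520/72) = -377340/((2 - 5022) + 520*(1/72)) = -377340/(-5020 + 65/9) = -377340/(-45115/9) = -377340*(-9/45115) = 679212/9023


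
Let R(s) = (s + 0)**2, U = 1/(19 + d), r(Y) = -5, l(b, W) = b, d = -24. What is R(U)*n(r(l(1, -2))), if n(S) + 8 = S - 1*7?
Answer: -4/5 ≈ -0.80000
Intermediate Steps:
U = -1/5 (U = 1/(19 - 24) = 1/(-5) = -1/5 ≈ -0.20000)
n(S) = -15 + S (n(S) = -8 + (S - 1*7) = -8 + (S - 7) = -8 + (-7 + S) = -15 + S)
R(s) = s**2
R(U)*n(r(l(1, -2))) = (-1/5)**2*(-15 - 5) = (1/25)*(-20) = -4/5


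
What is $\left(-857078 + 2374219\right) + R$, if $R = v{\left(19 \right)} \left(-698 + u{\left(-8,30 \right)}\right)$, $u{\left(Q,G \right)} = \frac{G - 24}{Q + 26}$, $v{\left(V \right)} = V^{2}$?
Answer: $\frac{3795850}{3} \approx 1.2653 \cdot 10^{6}$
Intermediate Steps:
$u{\left(Q,G \right)} = \frac{-24 + G}{26 + Q}$
$R = - \frac{755573}{3}$ ($R = 19^{2} \left(-698 + \frac{-24 + 30}{26 - 8}\right) = 361 \left(-698 + \frac{1}{18} \cdot 6\right) = 361 \left(-698 + \frac{1}{3}\right) = 361 \left(- \frac{2093}{3}\right) = - \frac{755573}{3} \approx -2.5186 \cdot 10^{5}$)
$\left(-857078 + 2374219\right) + R = \left(-857078 + 2374219\right) - \frac{755573}{3} = 1517141 - \frac{755573}{3} = \frac{3795850}{3}$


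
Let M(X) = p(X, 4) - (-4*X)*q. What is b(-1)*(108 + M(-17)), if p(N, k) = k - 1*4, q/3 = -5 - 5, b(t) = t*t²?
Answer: -2148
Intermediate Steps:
b(t) = t³
q = -30 (q = 3*(-5 - 5) = 3*(-10) = -30)
p(N, k) = -4 + k (p(N, k) = k - 4 = -4 + k)
M(X) = -120*X (M(X) = (-4 + 4) - (-4*X)*(-30) = 0 - 120*X = -120*X)
b(-1)*(108 + M(-17)) = (-1)³*(108 - 120*(-17)) = -(108 + 2040) = -1*2148 = -2148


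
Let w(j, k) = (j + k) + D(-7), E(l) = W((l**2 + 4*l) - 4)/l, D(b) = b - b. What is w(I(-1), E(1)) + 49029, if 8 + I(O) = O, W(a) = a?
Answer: 49021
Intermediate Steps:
D(b) = 0
E(l) = (-4 + l**2 + 4*l)/l (E(l) = ((l**2 + 4*l) - 4)/l = (-4 + l**2 + 4*l)/l)
I(O) = -8 + O
w(j, k) = j + k (w(j, k) = (j + k) + 0 = j + k)
w(I(-1), E(1)) + 49029 = ((-8 - 1) + (4 + 1 - 4/1)) + 49029 = (-9 + (4 + 1 - 4*1)) + 49029 = (-9 + (4 + 1 - 4)) + 49029 = (-9 + 1) + 49029 = -8 + 49029 = 49021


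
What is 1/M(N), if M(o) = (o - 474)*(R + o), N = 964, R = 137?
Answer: 1/539490 ≈ 1.8536e-6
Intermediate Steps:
M(o) = (-474 + o)*(137 + o) (M(o) = (o - 474)*(137 + o) = (-474 + o)*(137 + o))
1/M(N) = 1/(-64938 + 964² - 337*964) = 1/(-64938 + 929296 - 324868) = 1/539490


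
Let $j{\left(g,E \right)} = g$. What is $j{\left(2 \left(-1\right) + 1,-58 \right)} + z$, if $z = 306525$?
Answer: $306524$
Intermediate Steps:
$j{\left(2 \left(-1\right) + 1,-58 \right)} + z = \left(2 \left(-1\right) + 1\right) + 306525 = \left(-2 + 1\right) + 306525 = -1 + 306525 = 306524$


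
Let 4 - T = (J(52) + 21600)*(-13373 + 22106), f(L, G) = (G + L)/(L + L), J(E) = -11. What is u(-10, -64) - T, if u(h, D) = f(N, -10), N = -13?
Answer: 4901955081/26 ≈ 1.8854e+8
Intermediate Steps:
f(L, G) = (G + L)/(2*L) (f(L, G) = (G + L)/((2*L)) = (G + L)*(1/(2*L)) = (G + L)/(2*L))
T = -188536733 (T = 4 - (-11 + 21600)*(-13373 + 22106) = 4 - 21589*8733 = 4 - 1*188536737 = 4 - 188536737 = -188536733)
u(h, D) = 23/26 (u(h, D) = (½)*(-10 - 13)/(-13) = (½)*(-1/13)*(-23) = 23/26)
u(-10, -64) - T = 23/26 - 1*(-188536733) = 23/26 + 188536733 = 4901955081/26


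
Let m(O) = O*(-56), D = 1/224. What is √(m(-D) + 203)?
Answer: √813/2 ≈ 14.257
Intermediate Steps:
D = 1/224 ≈ 0.0044643
m(O) = -56*O
√(m(-D) + 203) = √(-(-56)/224 + 203) = √(-56*(-1/224) + 203) = √(¼ + 203) = √(813/4) = √813/2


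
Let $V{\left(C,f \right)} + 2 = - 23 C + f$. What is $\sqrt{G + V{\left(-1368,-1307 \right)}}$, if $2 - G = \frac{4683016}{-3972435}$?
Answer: $\frac{7 \sqrt{9712312153195965}}{3972435} \approx 173.66$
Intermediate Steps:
$V{\left(C,f \right)} = -2 + f - 23 C$ ($V{\left(C,f \right)} = -2 - \left(- f + 23 C\right) = -2 + f - 23 C$)
$G = \frac{12627886}{3972435}$ ($G = 2 - \frac{4683016}{-3972435} = 2 - 4683016 \left(- \frac{1}{3972435}\right) = 2 - - \frac{4683016}{3972435} = 2 + \frac{4683016}{3972435} = \frac{12627886}{3972435} \approx 3.1789$)
$\sqrt{G + V{\left(-1368,-1307 \right)}} = \sqrt{\frac{12627886}{3972435} - -30155} = \sqrt{\frac{12627886}{3972435} + 30155} = \sqrt{\frac{119801405311}{3972435}} = \frac{7 \sqrt{9712312153195965}}{3972435}$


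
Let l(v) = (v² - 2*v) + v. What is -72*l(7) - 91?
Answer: -3115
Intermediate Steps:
l(v) = v² - v
-72*l(7) - 91 = -504*(-1 + 7) - 91 = -504*6 - 91 = -72*42 - 91 = -3024 - 91 = -3115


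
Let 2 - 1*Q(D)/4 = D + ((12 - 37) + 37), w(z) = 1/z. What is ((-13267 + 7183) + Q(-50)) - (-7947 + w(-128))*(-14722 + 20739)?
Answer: 6119836417/128 ≈ 4.7811e+7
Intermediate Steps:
Q(D) = -40 - 4*D (Q(D) = 8 - 4*(D + ((12 - 37) + 37)) = 8 - 4*(D + (-25 + 37)) = 8 - 4*(D + 12) = 8 - 4*(12 + D) = 8 + (-48 - 4*D) = -40 - 4*D)
((-13267 + 7183) + Q(-50)) - (-7947 + w(-128))*(-14722 + 20739) = ((-13267 + 7183) + (-40 - 4*(-50))) - (-7947 + 1/(-128))*(-14722 + 20739) = (-6084 + (-40 + 200)) - (-7947 - 1/128)*6017 = (-6084 + 160) - (-1017217)*6017/128 = -5924 - 1*(-6120594689/128) = -5924 + 6120594689/128 = 6119836417/128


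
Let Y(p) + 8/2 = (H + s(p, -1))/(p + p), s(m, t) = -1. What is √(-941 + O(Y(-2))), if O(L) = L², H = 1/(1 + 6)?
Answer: I*√181627/14 ≈ 30.441*I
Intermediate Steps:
H = ⅐ (H = 1/7 = ⅐ ≈ 0.14286)
Y(p) = -4 - 3/(7*p) (Y(p) = -4 + (⅐ - 1)/(p + p) = -4 - 6*1/(2*p)/7 = -4 - 3/(7*p))
√(-941 + O(Y(-2))) = √(-941 + (-4 - 3/7/(-2))²) = √(-941 + (-4 - 3/7*(-½))²) = √(-941 + (-4 + 3/14)²) = √(-941 + (-53/14)²) = √(-941 + 2809/196) = √(-181627/196) = I*√181627/14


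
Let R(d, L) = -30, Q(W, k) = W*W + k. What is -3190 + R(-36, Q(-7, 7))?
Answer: -3220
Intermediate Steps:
Q(W, k) = k + W² (Q(W, k) = W² + k = k + W²)
-3190 + R(-36, Q(-7, 7)) = -3190 - 30 = -3220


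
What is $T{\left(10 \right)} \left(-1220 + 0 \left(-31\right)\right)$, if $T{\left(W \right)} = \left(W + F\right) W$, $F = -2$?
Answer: $-97600$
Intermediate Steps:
$T{\left(W \right)} = W \left(-2 + W\right)$ ($T{\left(W \right)} = \left(W - 2\right) W = \left(-2 + W\right) W = W \left(-2 + W\right)$)
$T{\left(10 \right)} \left(-1220 + 0 \left(-31\right)\right) = 10 \left(-2 + 10\right) \left(-1220 + 0 \left(-31\right)\right) = 10 \cdot 8 \left(-1220 + 0\right) = 80 \left(-1220\right) = -97600$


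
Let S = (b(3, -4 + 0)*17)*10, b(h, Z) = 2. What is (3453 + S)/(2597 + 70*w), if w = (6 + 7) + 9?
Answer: 3793/4137 ≈ 0.91685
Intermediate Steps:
w = 22 (w = 13 + 9 = 22)
S = 340 (S = (2*17)*10 = 34*10 = 340)
(3453 + S)/(2597 + 70*w) = (3453 + 340)/(2597 + 70*22) = 3793/(2597 + 1540) = 3793/4137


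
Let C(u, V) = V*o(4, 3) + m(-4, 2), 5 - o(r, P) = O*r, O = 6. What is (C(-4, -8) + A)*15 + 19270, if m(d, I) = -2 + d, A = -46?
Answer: 20770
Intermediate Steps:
o(r, P) = 5 - 6*r
C(u, V) = -6 - 19*V (C(u, V) = V*(5 - 6*4) + (-2 - 4) = V*(5 - 24) - 6 = V*(-19) - 6 = -19*V - 6 = -6 - 19*V)
(C(-4, -8) + A)*15 + 19270 = ((-6 - 19*(-8)) - 46)*15 + 19270 = ((-6 + 152) - 46)*15 + 19270 = (146 - 46)*15 + 19270 = 100*15 + 19270 = 1500 + 19270 = 20770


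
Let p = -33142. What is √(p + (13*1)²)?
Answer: I*√32973 ≈ 181.58*I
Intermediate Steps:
√(p + (13*1)²) = √(-33142 + (13*1)²) = √(-33142 + 13²) = √(-33142 + 169) = √(-32973) = I*√32973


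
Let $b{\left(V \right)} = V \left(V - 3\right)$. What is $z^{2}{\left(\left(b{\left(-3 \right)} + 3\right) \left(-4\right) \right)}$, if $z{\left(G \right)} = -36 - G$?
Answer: $2304$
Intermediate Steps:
$b{\left(V \right)} = V \left(-3 + V\right)$
$z^{2}{\left(\left(b{\left(-3 \right)} + 3\right) \left(-4\right) \right)} = \left(-36 - \left(- 3 \left(-3 - 3\right) + 3\right) \left(-4\right)\right)^{2} = \left(-36 - \left(\left(-3\right) \left(-6\right) + 3\right) \left(-4\right)\right)^{2} = \left(-36 - \left(18 + 3\right) \left(-4\right)\right)^{2} = \left(-36 - 21 \left(-4\right)\right)^{2} = \left(-36 - -84\right)^{2} = \left(-36 + 84\right)^{2} = 48^{2} = 2304$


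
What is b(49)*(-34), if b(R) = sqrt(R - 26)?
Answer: -34*sqrt(23) ≈ -163.06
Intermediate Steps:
b(R) = sqrt(-26 + R)
b(49)*(-34) = sqrt(-26 + 49)*(-34) = sqrt(23)*(-34) = -34*sqrt(23)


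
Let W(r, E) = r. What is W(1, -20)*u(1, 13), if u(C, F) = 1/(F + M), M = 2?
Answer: 1/15 ≈ 0.066667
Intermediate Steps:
u(C, F) = 1/(2 + F) (u(C, F) = 1/(F + 2) = 1/(2 + F))
W(1, -20)*u(1, 13) = 1/(2 + 13) = 1/15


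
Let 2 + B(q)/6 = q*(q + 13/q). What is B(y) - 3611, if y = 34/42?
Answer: -520537/147 ≈ -3541.1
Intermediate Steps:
y = 17/21 (y = 34*(1/42) = 17/21 ≈ 0.80952)
B(q) = -12 + 6*q*(q + 13/q) (B(q) = -12 + 6*(q*(q + 13/q)) = -12 + 6*q*(q + 13/q))
B(y) - 3611 = (66 + 6*(17/21)²) - 3611 = (66 + 6*(289/441)) - 3611 = (66 + 578/147) - 3611 = 10280/147 - 3611 = -520537/147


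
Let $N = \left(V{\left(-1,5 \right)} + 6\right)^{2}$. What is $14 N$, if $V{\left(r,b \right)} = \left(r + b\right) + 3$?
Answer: $2366$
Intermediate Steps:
$V{\left(r,b \right)} = 3 + b + r$ ($V{\left(r,b \right)} = \left(b + r\right) + 3 = 3 + b + r$)
$N = 169$ ($N = \left(\left(3 + 5 - 1\right) + 6\right)^{2} = \left(7 + 6\right)^{2} = 13^{2} = 169$)
$14 N = 14 \cdot 169 = 2366$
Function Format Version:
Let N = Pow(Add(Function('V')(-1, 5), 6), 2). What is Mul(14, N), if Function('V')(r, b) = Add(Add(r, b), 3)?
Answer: 2366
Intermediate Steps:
Function('V')(r, b) = Add(3, b, r) (Function('V')(r, b) = Add(Add(b, r), 3) = Add(3, b, r))
N = 169 (N = Pow(Add(Add(3, 5, -1), 6), 2) = Pow(Add(7, 6), 2) = Pow(13, 2) = 169)
Mul(14, N) = Mul(14, 169) = 2366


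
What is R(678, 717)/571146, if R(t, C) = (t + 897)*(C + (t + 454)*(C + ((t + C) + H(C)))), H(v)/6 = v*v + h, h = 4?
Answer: 1834408357425/190382 ≈ 9.6354e+6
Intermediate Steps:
H(v) = 24 + 6*v² (H(v) = 6*(v*v + 4) = 6*(v² + 4) = 6*(4 + v²) = 24 + 6*v²)
R(t, C) = (897 + t)*(C + (454 + t)*(24 + t + 2*C + 6*C²)) (R(t, C) = (t + 897)*(C + (t + 454)*(C + ((t + C) + (24 + 6*C²)))) = (897 + t)*(C + (454 + t)*(C + ((C + t) + (24 + 6*C²)))) = (897 + t)*(C + (454 + t)*(C + (24 + C + t + 6*C²))) = (897 + t)*(C + (454 + t)*(24 + t + 2*C + 6*C²)))
R(678, 717)/571146 = (9773712 + 678³ + 1375*678² + 439662*678 + 815373*717 + 2443428*717² + 2*717*678² + 6*717²*678² + 2703*717*678 + 8106*678*717²)/571146 = (9773712 + 311665752 + 1375*459684 + 298090836 + 584622441 + 2443428*514089 + 2*717*459684 + 6*514089*459684 + 1313998578 + 8106*678*514089)*(1/571146) = (9773712 + 311665752 + 632065500 + 298090836 + 584622441 + 1256139457092 + 659186856 + 1417910927256 + 1313998578 + 2825365284252)*(1/571146) = 5503225072275*(1/571146) = 1834408357425/190382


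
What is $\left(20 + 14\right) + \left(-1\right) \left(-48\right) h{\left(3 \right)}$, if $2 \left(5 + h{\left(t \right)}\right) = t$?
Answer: $-134$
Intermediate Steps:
$h{\left(t \right)} = -5 + \frac{t}{2}$
$\left(20 + 14\right) + \left(-1\right) \left(-48\right) h{\left(3 \right)} = \left(20 + 14\right) + \left(-1\right) \left(-48\right) \left(-5 + \frac{1}{2} \cdot 3\right) = 34 + 48 \left(-5 + \frac{3}{2}\right) = 34 + 48 \left(- \frac{7}{2}\right) = 34 - 168 = -134$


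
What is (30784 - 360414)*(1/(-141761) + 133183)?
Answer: -6223465579013060/141761 ≈ -4.3901e+10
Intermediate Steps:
(30784 - 360414)*(1/(-141761) + 133183) = -329630*(-1/141761 + 133183) = -329630*18880155262/141761 = -6223465579013060/141761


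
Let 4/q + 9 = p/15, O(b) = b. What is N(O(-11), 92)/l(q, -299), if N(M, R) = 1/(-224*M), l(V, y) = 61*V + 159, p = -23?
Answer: 79/26441184 ≈ 2.9878e-6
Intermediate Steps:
q = -30/79 (q = 4/(-9 - 23/15) = 4/(-158/15) = 4*(-15/158) = -30/79 ≈ -0.37975)
l(V, y) = 159 + 61*V
N(M, R) = -1/(224*M)
N(O(-11), 92)/l(q, -299) = (-1/224/(-11))/(159 + 61*(-30/79)) = (-1/224*(-1/11))/(159 - 1830/79) = 1/(2464*(10731/79)) = (1/2464)*(79/10731) = 79/26441184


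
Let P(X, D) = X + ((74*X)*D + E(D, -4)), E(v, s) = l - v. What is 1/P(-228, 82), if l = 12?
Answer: -1/1383802 ≈ -7.2265e-7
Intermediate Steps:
E(v, s) = 12 - v
P(X, D) = 12 + X - D + 74*D*X (P(X, D) = X + ((74*X)*D + (12 - D)) = X + (74*D*X + (12 - D)) = X + (12 - D + 74*D*X) = 12 + X - D + 74*D*X)
1/P(-228, 82) = 1/(12 - 228 - 1*82 + 74*82*(-228)) = 1/(12 - 228 - 82 - 1383504) = 1/(-1383802) = -1/1383802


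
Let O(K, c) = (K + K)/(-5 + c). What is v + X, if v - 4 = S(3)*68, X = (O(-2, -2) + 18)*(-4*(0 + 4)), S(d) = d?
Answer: -624/7 ≈ -89.143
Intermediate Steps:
O(K, c) = 2*K/(-5 + c) (O(K, c) = (2*K)/(-5 + c) = 2*K/(-5 + c))
X = -2080/7 (X = (2*(-2)/(-5 - 2) + 18)*(-4*(0 + 4)) = (2*(-2)/(-7) + 18)*(-4*4) = (2*(-2)*(-⅐) + 18)*(-16) = (4/7 + 18)*(-16) = (130/7)*(-16) = -2080/7 ≈ -297.14)
v = 208 (v = 4 + 3*68 = 4 + 204 = 208)
v + X = 208 - 2080/7 = -624/7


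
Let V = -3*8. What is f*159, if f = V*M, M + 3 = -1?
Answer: 15264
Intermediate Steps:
M = -4 (M = -3 - 1 = -4)
V = -24
f = 96 (f = -24*(-4) = 96)
f*159 = 96*159 = 15264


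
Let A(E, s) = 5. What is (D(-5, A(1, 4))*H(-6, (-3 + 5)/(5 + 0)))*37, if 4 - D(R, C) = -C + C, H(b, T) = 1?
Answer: 148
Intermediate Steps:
D(R, C) = 4 (D(R, C) = 4 - (-C + C) = 4 - 1*0 = 4 + 0 = 4)
(D(-5, A(1, 4))*H(-6, (-3 + 5)/(5 + 0)))*37 = (4*1)*37 = 4*37 = 148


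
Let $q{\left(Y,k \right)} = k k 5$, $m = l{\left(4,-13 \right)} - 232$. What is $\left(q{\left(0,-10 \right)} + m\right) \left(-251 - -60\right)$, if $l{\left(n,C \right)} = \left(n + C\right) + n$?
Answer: $-50233$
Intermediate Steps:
$l{\left(n,C \right)} = C + 2 n$ ($l{\left(n,C \right)} = \left(C + n\right) + n = C + 2 n$)
$m = -237$ ($m = \left(-13 + 2 \cdot 4\right) - 232 = \left(-13 + 8\right) - 232 = -5 - 232 = -237$)
$q{\left(Y,k \right)} = 5 k^{2}$ ($q{\left(Y,k \right)} = k^{2} \cdot 5 = 5 k^{2}$)
$\left(q{\left(0,-10 \right)} + m\right) \left(-251 - -60\right) = \left(5 \left(-10\right)^{2} - 237\right) \left(-251 - -60\right) = \left(5 \cdot 100 - 237\right) \left(-251 + \left(70 - 10\right)\right) = \left(500 - 237\right) \left(-251 + 60\right) = 263 \left(-191\right) = -50233$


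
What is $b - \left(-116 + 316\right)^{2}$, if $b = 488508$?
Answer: $448508$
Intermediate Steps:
$b - \left(-116 + 316\right)^{2} = 488508 - \left(-116 + 316\right)^{2} = 488508 - 200^{2} = 488508 - 40000 = 448508$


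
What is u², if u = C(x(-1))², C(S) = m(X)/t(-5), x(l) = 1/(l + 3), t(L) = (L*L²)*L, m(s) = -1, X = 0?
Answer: 1/152587890625 ≈ 6.5536e-12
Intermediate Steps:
t(L) = L⁴ (t(L) = L³*L = L⁴)
x(l) = 1/(3 + l)
C(S) = -1/625 (C(S) = -1/((-5)⁴) = -1/625)
u = 1/390625 (u = (-1/625)² = 1/390625 ≈ 2.5600e-6)
u² = (1/390625)² = 1/152587890625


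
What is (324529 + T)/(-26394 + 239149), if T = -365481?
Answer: -40952/212755 ≈ -0.19248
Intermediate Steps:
(324529 + T)/(-26394 + 239149) = (324529 - 365481)/(-26394 + 239149) = -40952/212755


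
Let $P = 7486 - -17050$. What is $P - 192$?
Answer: $24344$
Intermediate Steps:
$P = 24536$ ($P = 7486 + 17050 = 24536$)
$P - 192 = 24536 - 192 = 24344$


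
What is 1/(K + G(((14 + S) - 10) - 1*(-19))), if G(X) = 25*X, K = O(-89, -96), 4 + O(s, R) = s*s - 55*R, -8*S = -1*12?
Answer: 2/27619 ≈ 7.2414e-5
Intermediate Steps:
S = 3/2 (S = -(-1)*12/8 = -⅛*(-12) = 3/2 ≈ 1.5000)
O(s, R) = -4 + s² - 55*R (O(s, R) = -4 + (s*s - 55*R) = -4 + (s² - 55*R) = -4 + s² - 55*R)
K = 13197 (K = -4 + (-89)² - 55*(-96) = -4 + 7921 + 5280 = 13197)
1/(K + G(((14 + S) - 10) - 1*(-19))) = 1/(13197 + 25*(((14 + 3/2) - 10) - 1*(-19))) = 1/(13197 + 25*((31/2 - 10) + 19)) = 1/(13197 + 25*(11/2 + 19)) = 1/(13197 + 25*(49/2)) = 1/(13197 + 1225/2) = 1/(27619/2) = 2/27619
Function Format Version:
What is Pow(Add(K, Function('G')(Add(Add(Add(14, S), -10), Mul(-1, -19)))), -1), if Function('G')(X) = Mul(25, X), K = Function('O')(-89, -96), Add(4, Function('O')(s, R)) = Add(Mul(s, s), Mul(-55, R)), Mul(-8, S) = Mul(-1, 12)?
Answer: Rational(2, 27619) ≈ 7.2414e-5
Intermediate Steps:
S = Rational(3, 2) (S = Mul(Rational(-1, 8), Mul(-1, 12)) = Mul(Rational(-1, 8), -12) = Rational(3, 2) ≈ 1.5000)
Function('O')(s, R) = Add(-4, Pow(s, 2), Mul(-55, R)) (Function('O')(s, R) = Add(-4, Add(Mul(s, s), Mul(-55, R))) = Add(-4, Add(Pow(s, 2), Mul(-55, R))) = Add(-4, Pow(s, 2), Mul(-55, R)))
K = 13197 (K = Add(-4, Pow(-89, 2), Mul(-55, -96)) = Add(-4, 7921, 5280) = 13197)
Pow(Add(K, Function('G')(Add(Add(Add(14, S), -10), Mul(-1, -19)))), -1) = Pow(Add(13197, Mul(25, Add(Add(Add(14, Rational(3, 2)), -10), Mul(-1, -19)))), -1) = Pow(Add(13197, Mul(25, Add(Add(Rational(31, 2), -10), 19))), -1) = Pow(Add(13197, Mul(25, Add(Rational(11, 2), 19))), -1) = Pow(Add(13197, Mul(25, Rational(49, 2))), -1) = Pow(Add(13197, Rational(1225, 2)), -1) = Pow(Rational(27619, 2), -1) = Rational(2, 27619)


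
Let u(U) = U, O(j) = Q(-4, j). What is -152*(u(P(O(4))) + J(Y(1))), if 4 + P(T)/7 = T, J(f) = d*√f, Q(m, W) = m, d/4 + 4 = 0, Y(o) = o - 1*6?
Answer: 8512 + 2432*I*√5 ≈ 8512.0 + 5438.1*I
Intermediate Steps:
Y(o) = -6 + o (Y(o) = o - 6 = -6 + o)
d = -16 (d = -16 + 4*0 = -16 + 0 = -16)
J(f) = -16*√f
O(j) = -4
P(T) = -28 + 7*T
-152*(u(P(O(4))) + J(Y(1))) = -152*((-28 + 7*(-4)) - 16*√(-6 + 1)) = -152*((-28 - 28) - 16*I*√5) = -152*(-56 - 16*I*√5) = 8512 + 2432*I*√5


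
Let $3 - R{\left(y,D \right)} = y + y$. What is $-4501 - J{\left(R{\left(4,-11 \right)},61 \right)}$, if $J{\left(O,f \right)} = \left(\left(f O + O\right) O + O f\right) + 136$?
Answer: $-5882$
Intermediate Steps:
$R{\left(y,D \right)} = 3 - 2 y$ ($R{\left(y,D \right)} = 3 - \left(y + y\right) = 3 - 2 y$)
$J{\left(O,f \right)} = 136 + O f + O \left(O + O f\right)$ ($J{\left(O,f \right)} = \left(\left(O f + O\right) O + O f\right) + 136 = \left(\left(O + O f\right) O + O f\right) + 136 = \left(O \left(O + O f\right) + O f\right) + 136 = \left(O f + O \left(O + O f\right)\right) + 136 = 136 + O f + O \left(O + O f\right)$)
$-4501 - J{\left(R{\left(4,-11 \right)},61 \right)} = -4501 - \left(136 + \left(3 - 8\right)^{2} + \left(3 - 8\right) 61 + 61 \left(3 - 8\right)^{2}\right) = -4501 - \left(136 + \left(-5\right)^{2} - 305 + 61 \left(-5\right)^{2}\right) = -4501 - \left(136 + 25 - 305 + 61 \cdot 25\right) = -4501 - \left(136 + 25 - 305 + 1525\right) = -4501 - 1381 = -5882$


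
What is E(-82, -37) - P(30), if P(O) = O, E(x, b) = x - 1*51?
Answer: -163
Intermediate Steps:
E(x, b) = -51 + x (E(x, b) = x - 51 = -51 + x)
E(-82, -37) - P(30) = (-51 - 82) - 1*30 = -133 - 30 = -163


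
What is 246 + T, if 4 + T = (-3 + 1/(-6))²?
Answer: 9073/36 ≈ 252.03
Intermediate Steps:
T = 217/36 (T = -4 + (-3 + 1/(-6))² = -4 + (-3 - ⅙)² = -4 + (-19/6)² = -4 + 361/36 = 217/36 ≈ 6.0278)
246 + T = 246 + 217/36 = 9073/36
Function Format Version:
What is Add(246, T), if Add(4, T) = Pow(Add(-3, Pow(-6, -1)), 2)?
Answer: Rational(9073, 36) ≈ 252.03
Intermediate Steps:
T = Rational(217, 36) (T = Add(-4, Pow(Add(-3, Pow(-6, -1)), 2)) = Add(-4, Pow(Add(-3, Rational(-1, 6)), 2)) = Add(-4, Pow(Rational(-19, 6), 2)) = Add(-4, Rational(361, 36)) = Rational(217, 36) ≈ 6.0278)
Add(246, T) = Add(246, Rational(217, 36)) = Rational(9073, 36)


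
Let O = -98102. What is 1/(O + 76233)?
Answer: -1/21869 ≈ -4.5727e-5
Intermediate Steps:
1/(O + 76233) = 1/(-98102 + 76233) = 1/(-21869) = -1/21869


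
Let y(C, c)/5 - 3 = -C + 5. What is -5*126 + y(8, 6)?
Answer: -630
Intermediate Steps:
y(C, c) = 40 - 5*C (y(C, c) = 15 + 5*(-C + 5) = 15 + 5*(5 - C) = 15 + (25 - 5*C) = 40 - 5*C)
-5*126 + y(8, 6) = -5*126 + (40 - 5*8) = -630 + (40 - 40) = -630 + 0 = -630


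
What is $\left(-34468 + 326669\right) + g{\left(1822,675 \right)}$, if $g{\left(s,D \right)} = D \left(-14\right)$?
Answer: $282751$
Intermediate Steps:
$g{\left(s,D \right)} = - 14 D$
$\left(-34468 + 326669\right) + g{\left(1822,675 \right)} = \left(-34468 + 326669\right) - 9450 = 292201 - 9450 = 282751$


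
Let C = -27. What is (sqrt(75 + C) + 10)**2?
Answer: 148 + 80*sqrt(3) ≈ 286.56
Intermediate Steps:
(sqrt(75 + C) + 10)**2 = (sqrt(75 - 27) + 10)**2 = (sqrt(48) + 10)**2 = (4*sqrt(3) + 10)**2 = (10 + 4*sqrt(3))**2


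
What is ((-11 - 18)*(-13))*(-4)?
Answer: -1508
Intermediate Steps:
((-11 - 18)*(-13))*(-4) = -29*(-13)*(-4) = 377*(-4) = -1508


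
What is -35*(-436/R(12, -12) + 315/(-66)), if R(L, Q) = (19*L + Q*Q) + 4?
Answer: 107345/517 ≈ 207.63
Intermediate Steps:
R(L, Q) = 4 + Q² + 19*L (R(L, Q) = (19*L + Q²) + 4 = (Q² + 19*L) + 4 = 4 + Q² + 19*L)
-35*(-436/R(12, -12) + 315/(-66)) = -35*(-436/(4 + (-12)² + 19*12) + 315/(-66)) = -35*(-436/(4 + 144 + 228) + 315*(-1/66)) = -35*(-436/376 - 105/22) = -35*(-436*1/376 - 105/22) = -35*(-109/94 - 105/22) = -35*(-3067/517) = 107345/517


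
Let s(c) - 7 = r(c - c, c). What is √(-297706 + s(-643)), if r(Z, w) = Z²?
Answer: I*√297699 ≈ 545.62*I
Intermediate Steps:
s(c) = 7 (s(c) = 7 + (c - c)² = 7 + 0² = 7 + 0 = 7)
√(-297706 + s(-643)) = √(-297706 + 7) = √(-297699) = I*√297699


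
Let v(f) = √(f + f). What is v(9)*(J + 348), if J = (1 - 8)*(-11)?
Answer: 1275*√2 ≈ 1803.1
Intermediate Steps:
v(f) = √2*√f (v(f) = √(2*f) = √2*√f)
J = 77 (J = -7*(-11) = 77)
v(9)*(J + 348) = (√2*√9)*(77 + 348) = (√2*3)*425 = (3*√2)*425 = 1275*√2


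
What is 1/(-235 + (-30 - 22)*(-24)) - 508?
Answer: -514603/1013 ≈ -508.00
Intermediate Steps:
1/(-235 + (-30 - 22)*(-24)) - 508 = 1/(-235 - 52*(-24)) - 508 = 1/(-235 + 1248) - 508 = 1/1013 - 508 = -514603/1013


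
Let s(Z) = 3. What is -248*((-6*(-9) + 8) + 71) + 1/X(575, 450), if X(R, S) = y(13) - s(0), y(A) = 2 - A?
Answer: -461777/14 ≈ -32984.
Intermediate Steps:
X(R, S) = -14 (X(R, S) = (2 - 1*13) - 1*3 = (2 - 13) - 3 = -11 - 3 = -14)
-248*((-6*(-9) + 8) + 71) + 1/X(575, 450) = -248*((-6*(-9) + 8) + 71) + 1/(-14) = -248*((54 + 8) + 71) - 1/14 = -248*(62 + 71) - 1/14 = -248*133 - 1/14 = -32984 - 1/14 = -461777/14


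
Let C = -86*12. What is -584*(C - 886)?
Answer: 1120112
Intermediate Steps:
C = -1032
-584*(C - 886) = -584*(-1032 - 886) = -584*(-1918) = 1120112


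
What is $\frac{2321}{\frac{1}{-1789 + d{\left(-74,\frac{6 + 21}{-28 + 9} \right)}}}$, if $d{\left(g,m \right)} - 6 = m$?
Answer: $- \frac{78691184}{19} \approx -4.1416 \cdot 10^{6}$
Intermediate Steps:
$d{\left(g,m \right)} = 6 + m$
$\frac{2321}{\frac{1}{-1789 + d{\left(-74,\frac{6 + 21}{-28 + 9} \right)}}} = \frac{2321}{\frac{1}{-1789 + \left(6 + \frac{6 + 21}{-28 + 9}\right)}} = \frac{2321}{\frac{1}{-1789 + \left(6 + \frac{27}{-19}\right)}} = \frac{2321}{\frac{1}{-1789 + \left(6 + 27 \left(- \frac{1}{19}\right)\right)}} = \frac{2321}{\frac{1}{-1789 + \left(6 - \frac{27}{19}\right)}} = \frac{2321}{\frac{1}{-1789 + \frac{87}{19}}} = \frac{2321}{\frac{1}{- \frac{33904}{19}}} = \frac{2321}{- \frac{19}{33904}} = 2321 \left(- \frac{33904}{19}\right) = - \frac{78691184}{19}$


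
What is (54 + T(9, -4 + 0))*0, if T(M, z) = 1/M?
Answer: 0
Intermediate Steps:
(54 + T(9, -4 + 0))*0 = (54 + 1/9)*0 = (54 + ⅑)*0 = (487/9)*0 = 0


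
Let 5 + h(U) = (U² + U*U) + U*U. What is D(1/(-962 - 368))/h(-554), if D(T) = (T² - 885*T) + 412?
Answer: 729963851/1628702292700 ≈ 0.00044819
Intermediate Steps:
h(U) = -5 + 3*U² (h(U) = -5 + ((U² + U*U) + U*U) = -5 + ((U² + U²) + U²) = -5 + (2*U² + U²) = -5 + 3*U²)
D(T) = 412 + T² - 885*T
D(1/(-962 - 368))/h(-554) = (412 + (1/(-962 - 368))² - 885/(-962 - 368))/(-5 + 3*(-554)²) = (412 + (1/(-1330))² - 885/(-1330))/(-5 + 3*306916) = (412 + (-1/1330)² - 885*(-1/1330))/(-5 + 920748) = (412 + 1/1768900 + 177/266)/920743 = (729963851/1768900)*(1/920743) = 729963851/1628702292700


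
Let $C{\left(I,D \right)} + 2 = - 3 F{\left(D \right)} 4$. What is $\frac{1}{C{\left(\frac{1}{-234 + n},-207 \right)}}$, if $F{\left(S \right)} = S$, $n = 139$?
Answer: $\frac{1}{2482} \approx 0.0004029$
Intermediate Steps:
$C{\left(I,D \right)} = -2 - 12 D$ ($C{\left(I,D \right)} = -2 + - 3 D 4 = -2 - 12 D$)
$\frac{1}{C{\left(\frac{1}{-234 + n},-207 \right)}} = \frac{1}{-2 - -2484} = \frac{1}{-2 + 2484} = \frac{1}{2482}$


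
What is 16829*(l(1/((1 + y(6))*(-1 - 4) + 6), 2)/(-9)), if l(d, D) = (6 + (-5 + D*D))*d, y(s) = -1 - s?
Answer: -84145/324 ≈ -259.71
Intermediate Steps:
l(d, D) = d*(1 + D²) (l(d, D) = (6 + (-5 + D²))*d = (1 + D²)*d = d*(1 + D²))
16829*(l(1/((1 + y(6))*(-1 - 4) + 6), 2)/(-9)) = 16829*(((1 + 2²)/((1 + (-1 - 1*6))*(-1 - 4) + 6))/(-9)) = 16829*(((1 + 4)/((1 + (-1 - 6))*(-5) + 6))*(-⅑)) = 16829*((5/((1 - 7)*(-5) + 6))*(-⅑)) = 16829*((5/(-6*(-5) + 6))*(-⅑)) = 16829*((5/(30 + 6))*(-⅑)) = 16829*((5/36)*(-⅑)) = 16829*(-5/324) = -84145/324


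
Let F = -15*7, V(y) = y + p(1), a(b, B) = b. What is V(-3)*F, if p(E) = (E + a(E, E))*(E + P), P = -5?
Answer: 1155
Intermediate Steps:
p(E) = 2*E*(-5 + E) (p(E) = (E + E)*(E - 5) = (2*E)*(-5 + E) = 2*E*(-5 + E))
V(y) = -8 + y (V(y) = y + 2*1*(-5 + 1) = y + 2*1*(-4) = y - 8 = -8 + y)
F = -105
V(-3)*F = (-8 - 3)*(-105) = -11*(-105) = 1155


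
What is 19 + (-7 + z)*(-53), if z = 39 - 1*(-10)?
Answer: -2207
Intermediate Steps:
z = 49 (z = 39 + 10 = 49)
19 + (-7 + z)*(-53) = 19 + (-7 + 49)*(-53) = 19 + 42*(-53) = 19 - 2226 = -2207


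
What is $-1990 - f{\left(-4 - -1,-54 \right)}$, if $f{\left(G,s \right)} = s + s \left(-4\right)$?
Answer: $-2152$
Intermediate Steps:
$f{\left(G,s \right)} = - 3 s$ ($f{\left(G,s \right)} = s - 4 s = - 3 s$)
$-1990 - f{\left(-4 - -1,-54 \right)} = -1990 - \left(-3\right) \left(-54\right) = -1990 - 162 = -2152$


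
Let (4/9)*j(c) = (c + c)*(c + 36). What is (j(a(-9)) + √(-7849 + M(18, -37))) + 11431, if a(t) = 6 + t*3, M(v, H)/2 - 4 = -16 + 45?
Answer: 20027/2 + I*√7783 ≈ 10014.0 + 88.221*I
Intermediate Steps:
M(v, H) = 66 (M(v, H) = 8 + 2*(-16 + 45) = 8 + 2*29 = 8 + 58 = 66)
a(t) = 6 + 3*t
j(c) = 9*c*(36 + c)/2 (j(c) = 9*((c + c)*(c + 36))/4 = 9*((2*c)*(36 + c))/4 = 9*(2*c*(36 + c))/4 = 9*c*(36 + c)/2)
(j(a(-9)) + √(-7849 + M(18, -37))) + 11431 = (9*(6 + 3*(-9))*(36 + (6 + 3*(-9)))/2 + √(-7849 + 66)) + 11431 = (9*(6 - 27)*(36 + (6 - 27))/2 + √(-7783)) + 11431 = ((9/2)*(-21)*(36 - 21) + I*√7783) + 11431 = ((9/2)*(-21)*15 + I*√7783) + 11431 = (-2835/2 + I*√7783) + 11431 = 20027/2 + I*√7783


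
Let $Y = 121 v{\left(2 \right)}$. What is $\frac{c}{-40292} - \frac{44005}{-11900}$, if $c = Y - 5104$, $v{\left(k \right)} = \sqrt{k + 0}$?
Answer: $\frac{13098479}{3424820} - \frac{121 \sqrt{2}}{40292} \approx 3.8203$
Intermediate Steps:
$v{\left(k \right)} = \sqrt{k}$
$Y = 121 \sqrt{2} \approx 171.12$
$c = -5104 + 121 \sqrt{2}$ ($c = 121 \sqrt{2} - 5104 = -5104 + 121 \sqrt{2} \approx -4932.9$)
$\frac{c}{-40292} - \frac{44005}{-11900} = \frac{-5104 + 121 \sqrt{2}}{-40292} - \frac{44005}{-11900} = \left(-5104 + 121 \sqrt{2}\right) \left(- \frac{1}{40292}\right) - - \frac{8801}{2380} = \left(\frac{1276}{10073} - \frac{121 \sqrt{2}}{40292}\right) + \frac{8801}{2380} = \frac{13098479}{3424820} - \frac{121 \sqrt{2}}{40292}$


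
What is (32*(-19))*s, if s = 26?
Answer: -15808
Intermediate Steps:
(32*(-19))*s = (32*(-19))*26 = -608*26 = -15808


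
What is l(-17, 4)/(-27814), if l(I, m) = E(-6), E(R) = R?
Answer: 3/13907 ≈ 0.00021572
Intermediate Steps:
l(I, m) = -6
l(-17, 4)/(-27814) = -6/(-27814) = -6*(-1/27814) = 3/13907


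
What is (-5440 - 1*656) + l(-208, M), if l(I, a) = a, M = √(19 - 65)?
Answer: -6096 + I*√46 ≈ -6096.0 + 6.7823*I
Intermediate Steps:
M = I*√46 (M = √(-46) = I*√46 ≈ 6.7823*I)
(-5440 - 1*656) + l(-208, M) = (-5440 - 1*656) + I*√46 = (-5440 - 656) + I*√46 = -6096 + I*√46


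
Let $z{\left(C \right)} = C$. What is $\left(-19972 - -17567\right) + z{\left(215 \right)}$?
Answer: $-2190$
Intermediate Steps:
$\left(-19972 - -17567\right) + z{\left(215 \right)} = \left(-19972 - -17567\right) + 215 = \left(-19972 + 17567\right) + 215 = -2405 + 215 = -2190$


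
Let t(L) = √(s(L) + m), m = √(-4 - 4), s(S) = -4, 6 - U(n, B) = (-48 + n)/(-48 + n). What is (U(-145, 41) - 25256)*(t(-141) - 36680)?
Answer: 926206680 - 25251*√(-4 + 2*I*√2) ≈ 9.2619e+8 - 53264.0*I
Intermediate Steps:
U(n, B) = 5 (U(n, B) = 6 - (-48 + n)/(-48 + n) = 6 - 1*1 = 6 - 1 = 5)
m = 2*I*√2 (m = √(-8) = 2*I*√2 ≈ 2.8284*I)
t(L) = √(-4 + 2*I*√2)
(U(-145, 41) - 25256)*(t(-141) - 36680) = (5 - 25256)*(√(-4 + 2*I*√2) - 36680) = -25251*(-36680 + √(-4 + 2*I*√2)) = 926206680 - 25251*√(-4 + 2*I*√2)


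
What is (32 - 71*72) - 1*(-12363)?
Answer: 7283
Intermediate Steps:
(32 - 71*72) - 1*(-12363) = (32 - 5112) + 12363 = -5080 + 12363 = 7283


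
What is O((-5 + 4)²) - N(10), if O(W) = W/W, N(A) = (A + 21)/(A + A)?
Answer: -11/20 ≈ -0.55000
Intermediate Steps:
N(A) = (21 + A)/(2*A) (N(A) = (21 + A)/((2*A)) = (21 + A)*(1/(2*A)) = (21 + A)/(2*A))
O(W) = 1
O((-5 + 4)²) - N(10) = 1 - (21 + 10)/(2*10) = 1 - 31/(2*10) = 1 - 1*31/20 = 1 - 31/20 = -11/20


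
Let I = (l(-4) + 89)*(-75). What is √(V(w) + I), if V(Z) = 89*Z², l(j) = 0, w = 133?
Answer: √1567646 ≈ 1252.1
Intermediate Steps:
I = -6675 (I = (0 + 89)*(-75) = 89*(-75) = -6675)
√(V(w) + I) = √(89*133² - 6675) = √(89*17689 - 6675) = √(1574321 - 6675) = √1567646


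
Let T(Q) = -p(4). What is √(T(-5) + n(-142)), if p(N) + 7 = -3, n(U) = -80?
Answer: I*√70 ≈ 8.3666*I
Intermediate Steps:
p(N) = -10 (p(N) = -7 - 3 = -10)
T(Q) = 10 (T(Q) = -1*(-10) = 10)
√(T(-5) + n(-142)) = √(10 - 80) = √(-70) = I*√70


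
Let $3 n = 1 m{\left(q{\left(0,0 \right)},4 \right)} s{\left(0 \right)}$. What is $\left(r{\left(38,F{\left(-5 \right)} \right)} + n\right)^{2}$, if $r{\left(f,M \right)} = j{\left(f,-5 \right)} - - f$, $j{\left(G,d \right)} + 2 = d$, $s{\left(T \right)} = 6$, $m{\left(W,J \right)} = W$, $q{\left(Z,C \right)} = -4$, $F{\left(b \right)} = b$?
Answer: $529$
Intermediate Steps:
$j{\left(G,d \right)} = -2 + d$
$n = -8$ ($n = \frac{1 \left(-4\right) 6}{3} = \frac{\left(-4\right) 6}{3} = \frac{1}{3} \left(-24\right) = -8$)
$r{\left(f,M \right)} = -7 + f$ ($r{\left(f,M \right)} = \left(-2 - 5\right) - - f = -7 + f$)
$\left(r{\left(38,F{\left(-5 \right)} \right)} + n\right)^{2} = \left(\left(-7 + 38\right) - 8\right)^{2} = \left(31 - 8\right)^{2} = 23^{2} = 529$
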